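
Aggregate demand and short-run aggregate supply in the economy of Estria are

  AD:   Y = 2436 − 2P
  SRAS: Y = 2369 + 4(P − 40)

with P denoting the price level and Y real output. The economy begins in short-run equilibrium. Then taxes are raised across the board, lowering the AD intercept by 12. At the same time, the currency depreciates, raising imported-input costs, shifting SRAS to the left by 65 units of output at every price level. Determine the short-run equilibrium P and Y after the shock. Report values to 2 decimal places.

P = 46.67, Y = 2330.67

After both shocks: AD is Y = 2424 − 2P and SRAS is Y = 2144 + 4P.
Setting them equal: 280 = 6P, so P = 46.67.
Substituting into AD, Y = 2330.67.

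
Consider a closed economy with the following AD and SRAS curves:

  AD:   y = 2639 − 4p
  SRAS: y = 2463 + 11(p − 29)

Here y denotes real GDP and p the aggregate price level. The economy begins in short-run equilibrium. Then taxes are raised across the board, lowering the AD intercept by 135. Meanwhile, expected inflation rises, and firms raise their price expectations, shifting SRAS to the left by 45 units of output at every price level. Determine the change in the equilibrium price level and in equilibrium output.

Δp = -6, Δy = -111

After both shocks: AD is y = 2504 − 4p and SRAS is y = 2099 + 11p.
Setting them equal: 405 = 15p, so p = 27.
y = 2504 − 4·27 = 2396.
Initially p = 33, y = 2507, so Δp = -6 and Δy = -111.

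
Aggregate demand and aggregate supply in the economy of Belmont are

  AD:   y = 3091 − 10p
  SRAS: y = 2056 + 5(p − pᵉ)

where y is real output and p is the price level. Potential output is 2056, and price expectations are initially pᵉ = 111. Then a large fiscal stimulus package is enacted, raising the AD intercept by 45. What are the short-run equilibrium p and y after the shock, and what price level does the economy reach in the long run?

Short run: p = 109, y = 2046. Long run: p = 108.

AD shifts right: new AD is y = 3136 − 10p. With pᵉ = 111, SRAS is y = 1501 + 5p.
Short run: 3136 − 10p = 1501 + 5p gives 1635 = 15p, so p = 109 and y = 3136 − 10·109 = 2046.
y = 2046 is below potential 2056; expectations adjust and SRAS shifts right until y = 2056.
Long run: on the new AD curve, 2056 = 3136 − 10p gives p = 108.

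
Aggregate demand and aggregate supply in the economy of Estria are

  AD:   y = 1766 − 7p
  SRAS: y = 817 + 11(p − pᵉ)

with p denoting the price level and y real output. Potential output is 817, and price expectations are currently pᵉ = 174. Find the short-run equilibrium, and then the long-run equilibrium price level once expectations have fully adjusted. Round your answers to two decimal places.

Short run: with pᵉ = 174, SRAS is y = 11p − 1097. Setting AD = SRAS gives 2863 = 18p, so p = 159.06 and y = 1766 − 7p = 652.61.
Output 652.61 is below potential 817, so over time expected prices fall and SRAS shifts right until y returns to 817.
Long run: y = 817 on the AD curve gives 817 = 1766 − 7p, so p = 135.57.

Short run: p = 159.06, y = 652.61. Long run: p = 135.57.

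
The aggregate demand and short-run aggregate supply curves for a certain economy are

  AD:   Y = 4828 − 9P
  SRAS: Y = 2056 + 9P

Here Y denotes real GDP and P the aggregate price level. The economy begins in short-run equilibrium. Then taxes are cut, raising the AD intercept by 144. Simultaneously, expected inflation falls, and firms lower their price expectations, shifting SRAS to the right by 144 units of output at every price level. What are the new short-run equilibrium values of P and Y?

After both shocks: AD is Y = 4972 − 9P and SRAS is Y = 2200 + 9P.
Setting them equal: 2772 = 18P, so P = 154.
Y = 4972 − 9·154 = 3586.

P = 154, Y = 3586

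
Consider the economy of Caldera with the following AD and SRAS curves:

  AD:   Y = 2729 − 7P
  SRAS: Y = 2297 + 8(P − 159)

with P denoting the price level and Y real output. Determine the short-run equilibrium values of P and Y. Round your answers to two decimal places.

P = 113.60, Y = 1933.80

Write SRAS as Y = 2297 + 8P − 1272 = 1025 + 8P.
Set AD = SRAS: 2729 − 7P = 1025 + 8P, so 1704 = 15P and P = 113.60.
Substituting into AD, Y = 2729 − 7P = 1933.80.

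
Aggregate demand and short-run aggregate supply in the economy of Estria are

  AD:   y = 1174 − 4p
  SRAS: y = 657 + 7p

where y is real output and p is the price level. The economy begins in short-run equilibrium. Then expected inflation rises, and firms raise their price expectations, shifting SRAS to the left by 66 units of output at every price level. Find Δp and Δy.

This is a negative supply shock: SRAS shifts left.
New SRAS: y = 591 + 7p.
Set AD = SRAS: 1174 − 4p = 591 + 7p, so 583 = 11p and p = 53.
y = 1174 − 4·53 = 962.
Initially p = 47, y = 986, so Δp = +6 and Δy = -24.

Δp = +6, Δy = -24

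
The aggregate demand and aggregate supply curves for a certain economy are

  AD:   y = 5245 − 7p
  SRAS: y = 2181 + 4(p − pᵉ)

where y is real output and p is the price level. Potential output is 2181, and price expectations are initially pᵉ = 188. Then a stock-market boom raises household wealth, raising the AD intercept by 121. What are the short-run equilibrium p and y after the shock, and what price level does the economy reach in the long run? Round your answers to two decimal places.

Short run: p = 357.91, y = 2860.64. Long run: p = 455.00.

AD shifts right: new AD is y = 5366 − 7p. With pᵉ = 188, SRAS is y = 1429 + 4p.
Short run: 5366 − 7p = 1429 + 4p gives 3937 = 11p, so p = 357.91 and y = 5366 − 7p = 2860.64.
y = 2860.64 is above potential 2181; expectations adjust and SRAS shifts left until y = 2181.
Long run: on the new AD curve, 2181 = 5366 − 7p gives p = 455.00.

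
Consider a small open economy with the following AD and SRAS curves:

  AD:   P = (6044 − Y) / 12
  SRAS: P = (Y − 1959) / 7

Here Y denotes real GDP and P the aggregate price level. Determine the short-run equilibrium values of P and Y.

P = 215, Y = 3464

Rearrange AD to Y = 6044 − 12P.
Rearrange SRAS to Y = 1959 + 7P.
Set AD = SRAS: 6044 − 12P = 1959 + 7P, so 4085 = 19P and P = 215.
Then Y = 6044 − 12·215 = 3464.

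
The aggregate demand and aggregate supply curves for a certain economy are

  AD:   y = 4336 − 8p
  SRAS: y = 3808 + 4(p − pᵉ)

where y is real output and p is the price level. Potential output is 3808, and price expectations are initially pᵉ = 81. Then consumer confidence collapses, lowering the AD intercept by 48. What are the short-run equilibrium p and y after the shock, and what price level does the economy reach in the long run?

AD shifts left: new AD is y = 4288 − 8p. With pᵉ = 81, SRAS is y = 3484 + 4p.
Short run: 4288 − 8p = 3484 + 4p gives 804 = 12p, so p = 67 and y = 4288 − 8·67 = 3752.
y = 3752 is below potential 3808; expectations adjust and SRAS shifts right until y = 3808.
Long run: on the new AD curve, 3808 = 4288 − 8p gives p = 60.

Short run: p = 67, y = 3752. Long run: p = 60.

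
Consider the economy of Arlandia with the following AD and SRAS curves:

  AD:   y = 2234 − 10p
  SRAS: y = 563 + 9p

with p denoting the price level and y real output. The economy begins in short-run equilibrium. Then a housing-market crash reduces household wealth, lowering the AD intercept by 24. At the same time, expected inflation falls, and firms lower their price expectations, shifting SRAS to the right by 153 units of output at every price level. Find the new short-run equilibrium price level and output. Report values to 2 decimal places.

p = 78.63, y = 1423.68

After both shocks: AD is y = 2210 − 10p and SRAS is y = 716 + 9p.
Setting them equal: 1494 = 19p, so p = 78.63.
Substituting into AD, y = 1423.68.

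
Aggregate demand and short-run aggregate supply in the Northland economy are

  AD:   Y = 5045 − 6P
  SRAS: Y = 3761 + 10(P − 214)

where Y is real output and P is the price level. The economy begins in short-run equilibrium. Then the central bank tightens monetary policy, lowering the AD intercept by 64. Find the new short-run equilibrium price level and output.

This is a negative demand shock: AD shifts left.
New AD: Y = 4981 − 6P.
SRAS can be written Y = 1621 + 10P.
Set AD = SRAS: 4981 − 6P = 1621 + 10P, so 3360 = 16P and P = 210.
Y = 4981 − 6·210 = 3721.

P = 210, Y = 3721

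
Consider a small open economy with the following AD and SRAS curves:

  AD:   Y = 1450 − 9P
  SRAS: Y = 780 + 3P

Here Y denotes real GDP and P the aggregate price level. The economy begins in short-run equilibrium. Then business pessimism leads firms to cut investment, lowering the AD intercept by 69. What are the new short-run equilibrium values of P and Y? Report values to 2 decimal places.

This is a negative demand shock: AD shifts left.
New AD: Y = 1381 − 9P.
Set AD = SRAS: 1381 − 9P = 780 + 3P, so 601 = 12P and P = 50.08.
Substituting into AD, Y = 930.25.

P = 50.08, Y = 930.25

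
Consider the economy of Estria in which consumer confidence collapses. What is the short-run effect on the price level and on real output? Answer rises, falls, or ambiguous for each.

This is a negative demand shock: AD shifts left.
Moving along the upward-sloping SRAS curve, P falls and Y falls.

Price level: falls; output: falls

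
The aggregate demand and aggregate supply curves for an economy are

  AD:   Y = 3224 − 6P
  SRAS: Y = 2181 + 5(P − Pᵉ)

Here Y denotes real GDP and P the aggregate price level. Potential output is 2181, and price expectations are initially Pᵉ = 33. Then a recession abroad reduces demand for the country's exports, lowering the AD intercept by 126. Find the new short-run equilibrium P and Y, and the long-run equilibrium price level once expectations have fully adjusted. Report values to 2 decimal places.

AD shifts left: new AD is Y = 3098 − 6P. With Pᵉ = 33, SRAS is Y = 2016 + 5P.
Short run: 3098 − 6P = 2016 + 5P gives 1082 = 11P, so P = 98.36 and Y = 3098 − 6P = 2507.82.
Y = 2507.82 is above potential 2181; expectations adjust and SRAS shifts left until Y = 2181.
Long run: on the new AD curve, 2181 = 3098 − 6P gives P = 152.83.

Short run: P = 98.36, Y = 2507.82. Long run: P = 152.83.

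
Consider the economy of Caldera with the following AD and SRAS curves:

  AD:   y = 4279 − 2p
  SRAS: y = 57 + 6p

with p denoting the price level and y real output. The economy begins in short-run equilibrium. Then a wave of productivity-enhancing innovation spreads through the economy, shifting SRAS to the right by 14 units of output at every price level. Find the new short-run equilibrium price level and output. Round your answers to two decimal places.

p = 526.00, y = 3227.00

This is a positive supply shock: SRAS shifts right.
New SRAS: y = 71 + 6p.
Set AD = SRAS: 4279 − 2p = 71 + 6p, so 4208 = 8p and p = 526.00.
Substituting into AD, y = 3227.00.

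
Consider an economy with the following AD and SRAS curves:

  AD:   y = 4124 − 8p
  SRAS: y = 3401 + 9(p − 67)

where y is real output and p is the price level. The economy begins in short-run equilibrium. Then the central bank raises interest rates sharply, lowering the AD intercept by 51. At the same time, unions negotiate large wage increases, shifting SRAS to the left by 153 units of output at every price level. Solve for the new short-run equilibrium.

p = 84, y = 3401

After both shocks: AD is y = 4073 − 8p and SRAS is y = 2645 + 9p.
Setting them equal: 1428 = 17p, so p = 84.
y = 4073 − 8·84 = 3401.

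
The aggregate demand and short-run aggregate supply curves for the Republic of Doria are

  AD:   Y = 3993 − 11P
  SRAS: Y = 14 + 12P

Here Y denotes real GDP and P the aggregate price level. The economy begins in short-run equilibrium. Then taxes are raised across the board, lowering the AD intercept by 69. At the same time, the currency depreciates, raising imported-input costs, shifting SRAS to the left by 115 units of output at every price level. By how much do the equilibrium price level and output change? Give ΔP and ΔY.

After both shocks: AD is Y = 3924 − 11P and SRAS is Y = 12P − 101.
Setting them equal: 4025 = 23P, so P = 175.
Y = 3924 − 11·175 = 1999.
Initially P = 173, Y = 2090, so ΔP = +2 and ΔY = -91.

ΔP = +2, ΔY = -91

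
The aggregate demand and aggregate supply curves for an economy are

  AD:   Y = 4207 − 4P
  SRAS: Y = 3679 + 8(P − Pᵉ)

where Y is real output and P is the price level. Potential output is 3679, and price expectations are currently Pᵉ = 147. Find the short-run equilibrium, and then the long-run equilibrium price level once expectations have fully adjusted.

Short run: P = 142, Y = 3639. Long run: P = 132.

Short run: with Pᵉ = 147, SRAS is Y = 2503 + 8P. Setting AD = SRAS gives 1704 = 12P, so P = 142 and Y = 4207 − 4·142 = 3639.
Output 3639 is below potential 3679, so over time expected prices fall and SRAS shifts right until Y returns to 3679.
Long run: Y = 3679 on the AD curve gives 3679 = 4207 − 4P, so P = 132.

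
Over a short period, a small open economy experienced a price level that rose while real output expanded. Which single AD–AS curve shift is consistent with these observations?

P rose and Y rose. An AD shift moves P and Y in the same direction; an SRAS shift moves them in opposite directions.
Here P and Y moved in the same direction, so the AD curve shifted.
Since Y rose, AD shifted right.

AD shifted right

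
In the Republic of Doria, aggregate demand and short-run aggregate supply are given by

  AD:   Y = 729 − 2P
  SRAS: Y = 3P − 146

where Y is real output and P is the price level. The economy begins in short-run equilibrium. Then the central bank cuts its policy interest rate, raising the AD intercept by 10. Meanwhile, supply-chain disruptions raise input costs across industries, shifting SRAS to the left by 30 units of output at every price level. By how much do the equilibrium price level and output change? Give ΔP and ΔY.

ΔP = +8, ΔY = -6

After both shocks: AD is Y = 739 − 2P and SRAS is Y = 3P − 176.
Setting them equal: 915 = 5P, so P = 183.
Y = 739 − 2·183 = 373.
Initially P = 175, Y = 379, so ΔP = +8 and ΔY = -6.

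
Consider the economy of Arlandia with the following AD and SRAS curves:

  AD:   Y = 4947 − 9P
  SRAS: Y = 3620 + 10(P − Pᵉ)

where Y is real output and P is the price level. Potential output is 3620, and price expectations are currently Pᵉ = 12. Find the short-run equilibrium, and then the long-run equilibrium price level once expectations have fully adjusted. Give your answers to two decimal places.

Short run: with Pᵉ = 12, SRAS is Y = 3500 + 10P. Setting AD = SRAS gives 1447 = 19P, so P = 76.16 and Y = 4947 − 9P = 4261.58.
Output 4261.58 is above potential 3620, so over time expected prices rise and SRAS shifts left until Y returns to 3620.
Long run: Y = 3620 on the AD curve gives 3620 = 4947 − 9P, so P = 147.44.

Short run: P = 76.16, Y = 4261.58. Long run: P = 147.44.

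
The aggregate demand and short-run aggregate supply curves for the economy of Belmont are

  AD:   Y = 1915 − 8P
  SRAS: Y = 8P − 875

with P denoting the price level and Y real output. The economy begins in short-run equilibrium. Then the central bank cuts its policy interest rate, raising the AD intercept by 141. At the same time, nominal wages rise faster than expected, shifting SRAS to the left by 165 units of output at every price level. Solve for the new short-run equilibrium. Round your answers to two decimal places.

P = 193.50, Y = 508.00

After both shocks: AD is Y = 2056 − 8P and SRAS is Y = 8P − 1040.
Setting them equal: 3096 = 16P, so P = 193.50.
Substituting into AD, Y = 508.00.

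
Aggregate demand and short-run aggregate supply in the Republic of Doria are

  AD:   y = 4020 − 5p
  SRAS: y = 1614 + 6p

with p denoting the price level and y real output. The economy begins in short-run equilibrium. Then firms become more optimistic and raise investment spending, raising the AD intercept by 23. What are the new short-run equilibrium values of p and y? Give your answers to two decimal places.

This is a positive demand shock: AD shifts right.
New AD: y = 4043 − 5p.
Set AD = SRAS: 4043 − 5p = 1614 + 6p, so 2429 = 11p and p = 220.82.
Substituting into AD, y = 2938.91.

p = 220.82, y = 2938.91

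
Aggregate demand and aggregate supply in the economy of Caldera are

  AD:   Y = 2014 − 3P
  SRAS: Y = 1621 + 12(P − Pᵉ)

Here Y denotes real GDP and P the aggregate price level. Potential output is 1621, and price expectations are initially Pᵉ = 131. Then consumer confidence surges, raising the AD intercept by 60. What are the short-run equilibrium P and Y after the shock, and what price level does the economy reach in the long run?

AD shifts right: new AD is Y = 2074 − 3P. With Pᵉ = 131, SRAS is Y = 49 + 12P.
Short run: 2074 − 3P = 49 + 12P gives 2025 = 15P, so P = 135 and Y = 2074 − 3·135 = 1669.
Y = 1669 is above potential 1621; expectations adjust and SRAS shifts left until Y = 1621.
Long run: on the new AD curve, 1621 = 2074 − 3P gives P = 151.

Short run: P = 135, Y = 1669. Long run: P = 151.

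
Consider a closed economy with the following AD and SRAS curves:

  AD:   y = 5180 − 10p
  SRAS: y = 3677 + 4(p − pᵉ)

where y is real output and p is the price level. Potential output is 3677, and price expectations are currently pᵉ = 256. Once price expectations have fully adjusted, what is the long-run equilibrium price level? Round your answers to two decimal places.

Long-run p = 150.30

Short run: with pᵉ = 256, SRAS is y = 2653 + 4p. Setting AD = SRAS gives 2527 = 14p, so p = 180.50 and y = 5180 − 10p = 3375.00.
Output 3375.00 is below potential 3677, so over time expected prices fall and SRAS shifts right until y returns to 3677.
Long run: y = 3677 on the AD curve gives 3677 = 5180 − 10p, so p = 150.30.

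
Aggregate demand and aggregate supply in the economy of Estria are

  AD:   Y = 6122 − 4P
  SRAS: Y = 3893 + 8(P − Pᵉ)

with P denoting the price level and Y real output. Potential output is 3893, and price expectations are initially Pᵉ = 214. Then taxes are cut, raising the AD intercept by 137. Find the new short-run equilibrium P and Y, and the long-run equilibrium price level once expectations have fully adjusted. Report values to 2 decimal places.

Short run: P = 339.83, Y = 4899.67. Long run: P = 591.50.

AD shifts right: new AD is Y = 6259 − 4P. With Pᵉ = 214, SRAS is Y = 2181 + 8P.
Short run: 6259 − 4P = 2181 + 8P gives 4078 = 12P, so P = 339.83 and Y = 6259 − 4P = 4899.67.
Y = 4899.67 is above potential 3893; expectations adjust and SRAS shifts left until Y = 3893.
Long run: on the new AD curve, 3893 = 6259 − 4P gives P = 591.50.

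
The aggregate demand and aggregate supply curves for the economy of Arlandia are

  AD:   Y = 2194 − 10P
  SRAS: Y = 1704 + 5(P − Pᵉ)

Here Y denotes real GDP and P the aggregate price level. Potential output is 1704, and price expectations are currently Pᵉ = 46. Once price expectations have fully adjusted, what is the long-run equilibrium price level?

Long-run P = 49

Short run: with Pᵉ = 46, SRAS is Y = 1474 + 5P. Setting AD = SRAS gives 720 = 15P, so P = 48 and Y = 2194 − 10·48 = 1714.
Output 1714 is above potential 1704, so over time expected prices rise and SRAS shifts left until Y returns to 1704.
Long run: Y = 1704 on the AD curve gives 1704 = 2194 − 10P, so P = 49.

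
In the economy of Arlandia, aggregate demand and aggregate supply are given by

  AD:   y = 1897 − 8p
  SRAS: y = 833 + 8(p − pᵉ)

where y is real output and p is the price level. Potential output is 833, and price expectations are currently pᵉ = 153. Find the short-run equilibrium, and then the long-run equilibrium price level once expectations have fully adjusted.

Short run: with pᵉ = 153, SRAS is y = 8p − 391. Setting AD = SRAS gives 2288 = 16p, so p = 143 and y = 1897 − 8·143 = 753.
Output 753 is below potential 833, so over time expected prices fall and SRAS shifts right until y returns to 833.
Long run: y = 833 on the AD curve gives 833 = 1897 − 8p, so p = 133.

Short run: p = 143, y = 753. Long run: p = 133.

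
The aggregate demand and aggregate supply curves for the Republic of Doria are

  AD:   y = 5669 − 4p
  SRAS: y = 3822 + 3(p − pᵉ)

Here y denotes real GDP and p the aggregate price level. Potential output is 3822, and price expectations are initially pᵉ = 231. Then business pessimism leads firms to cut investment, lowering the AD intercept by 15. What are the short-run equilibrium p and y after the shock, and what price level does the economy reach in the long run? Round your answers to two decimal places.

Short run: p = 360.71, y = 4211.14. Long run: p = 458.00.

AD shifts left: new AD is y = 5654 − 4p. With pᵉ = 231, SRAS is y = 3129 + 3p.
Short run: 5654 − 4p = 3129 + 3p gives 2525 = 7p, so p = 360.71 and y = 5654 − 4p = 4211.14.
y = 4211.14 is above potential 3822; expectations adjust and SRAS shifts left until y = 3822.
Long run: on the new AD curve, 3822 = 5654 − 4p gives p = 458.00.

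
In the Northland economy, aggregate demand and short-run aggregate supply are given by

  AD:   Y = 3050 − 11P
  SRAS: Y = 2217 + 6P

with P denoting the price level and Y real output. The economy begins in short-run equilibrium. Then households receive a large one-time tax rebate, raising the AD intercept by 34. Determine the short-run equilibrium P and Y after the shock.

This is a positive demand shock: AD shifts right.
New AD: Y = 3084 − 11P.
Set AD = SRAS: 3084 − 11P = 2217 + 6P, so 867 = 17P and P = 51.
Y = 3084 − 11·51 = 2523.

P = 51, Y = 2523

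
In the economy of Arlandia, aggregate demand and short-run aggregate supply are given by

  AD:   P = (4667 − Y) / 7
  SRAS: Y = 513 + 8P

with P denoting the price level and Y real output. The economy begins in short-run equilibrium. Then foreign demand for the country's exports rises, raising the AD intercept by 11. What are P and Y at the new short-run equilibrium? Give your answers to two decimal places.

This is a positive demand shock: AD shifts right.
New AD: Y = 4678 − 7P.
Set AD = SRAS: 4678 − 7P = 513 + 8P, so 4165 = 15P and P = 277.67.
Substituting into AD, Y = 2734.33.

P = 277.67, Y = 2734.33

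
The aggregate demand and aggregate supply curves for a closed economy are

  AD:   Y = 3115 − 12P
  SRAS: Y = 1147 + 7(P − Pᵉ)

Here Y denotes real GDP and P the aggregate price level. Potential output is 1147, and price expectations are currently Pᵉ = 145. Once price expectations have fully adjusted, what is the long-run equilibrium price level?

Short run: with Pᵉ = 145, SRAS is Y = 132 + 7P. Setting AD = SRAS gives 2983 = 19P, so P = 157 and Y = 3115 − 12·157 = 1231.
Output 1231 is above potential 1147, so over time expected prices rise and SRAS shifts left until Y returns to 1147.
Long run: Y = 1147 on the AD curve gives 1147 = 3115 − 12P, so P = 164.

Long-run P = 164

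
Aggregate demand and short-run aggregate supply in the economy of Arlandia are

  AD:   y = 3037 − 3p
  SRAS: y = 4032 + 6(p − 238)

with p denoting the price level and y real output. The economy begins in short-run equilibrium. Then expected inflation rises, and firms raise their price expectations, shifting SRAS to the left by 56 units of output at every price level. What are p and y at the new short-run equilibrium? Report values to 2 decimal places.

p = 54.33, y = 2874.00

This is a negative supply shock: SRAS shifts left.
New SRAS: y = 2548 + 6p.
Set AD = SRAS: 3037 − 3p = 2548 + 6p, so 489 = 9p and p = 54.33.
Substituting into AD, y = 2874.00.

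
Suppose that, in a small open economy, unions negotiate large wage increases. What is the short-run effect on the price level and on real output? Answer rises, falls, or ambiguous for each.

This is an adverse supply shock: SRAS shifts left.
Moving along the downward-sloping AD curve, P rises and Y falls.

Price level: rises; output: falls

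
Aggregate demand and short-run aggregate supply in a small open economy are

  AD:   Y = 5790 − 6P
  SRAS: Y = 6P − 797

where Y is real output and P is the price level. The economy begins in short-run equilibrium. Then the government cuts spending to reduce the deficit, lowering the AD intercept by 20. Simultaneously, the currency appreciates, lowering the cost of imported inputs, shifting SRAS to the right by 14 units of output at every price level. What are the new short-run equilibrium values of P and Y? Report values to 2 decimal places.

P = 546.08, Y = 2493.50

After both shocks: AD is Y = 5770 − 6P and SRAS is Y = 6P − 783.
Setting them equal: 6553 = 12P, so P = 546.08.
Substituting into AD, Y = 2493.50.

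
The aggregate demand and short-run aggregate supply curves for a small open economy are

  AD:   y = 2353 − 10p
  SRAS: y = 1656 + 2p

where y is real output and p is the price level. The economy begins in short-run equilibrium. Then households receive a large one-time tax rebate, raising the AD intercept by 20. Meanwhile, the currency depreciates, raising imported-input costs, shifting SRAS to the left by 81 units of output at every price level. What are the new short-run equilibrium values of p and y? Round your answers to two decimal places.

After both shocks: AD is y = 2373 − 10p and SRAS is y = 1575 + 2p.
Setting them equal: 798 = 12p, so p = 66.50.
Substituting into AD, y = 1708.00.

p = 66.50, y = 1708.00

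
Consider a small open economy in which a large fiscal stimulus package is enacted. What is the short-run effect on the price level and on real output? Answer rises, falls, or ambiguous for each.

This is a positive demand shock: AD shifts right.
Moving along the upward-sloping SRAS curve, P rises and Y rises.

Price level: rises; output: rises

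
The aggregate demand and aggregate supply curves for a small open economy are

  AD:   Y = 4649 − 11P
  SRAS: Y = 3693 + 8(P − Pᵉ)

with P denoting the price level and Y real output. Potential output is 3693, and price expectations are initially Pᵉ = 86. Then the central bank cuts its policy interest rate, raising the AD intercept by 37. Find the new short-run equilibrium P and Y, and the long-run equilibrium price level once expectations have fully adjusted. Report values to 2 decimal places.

AD shifts right: new AD is Y = 4686 − 11P. With Pᵉ = 86, SRAS is Y = 3005 + 8P.
Short run: 4686 − 11P = 3005 + 8P gives 1681 = 19P, so P = 88.47 and Y = 4686 − 11P = 3712.79.
Y = 3712.79 is above potential 3693; expectations adjust and SRAS shifts left until Y = 3693.
Long run: on the new AD curve, 3693 = 4686 − 11P gives P = 90.27.

Short run: P = 88.47, Y = 3712.79. Long run: P = 90.27.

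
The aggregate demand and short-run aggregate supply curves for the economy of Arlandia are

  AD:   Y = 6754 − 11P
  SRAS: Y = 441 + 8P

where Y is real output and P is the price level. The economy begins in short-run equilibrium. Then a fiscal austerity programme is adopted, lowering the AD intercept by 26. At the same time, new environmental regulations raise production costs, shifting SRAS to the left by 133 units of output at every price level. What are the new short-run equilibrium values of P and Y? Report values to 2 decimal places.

P = 337.89, Y = 3011.16

After both shocks: AD is Y = 6728 − 11P and SRAS is Y = 308 + 8P.
Setting them equal: 6420 = 19P, so P = 337.89.
Substituting into AD, Y = 3011.16.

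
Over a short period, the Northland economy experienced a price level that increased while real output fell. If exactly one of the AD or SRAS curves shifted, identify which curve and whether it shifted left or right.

SRAS shifted left

P rose and Y fell. An AD shift moves P and Y in the same direction; an SRAS shift moves them in opposite directions.
Here P and Y moved in opposite directions, so the SRAS curve shifted.
Since Y fell, SRAS shifted left.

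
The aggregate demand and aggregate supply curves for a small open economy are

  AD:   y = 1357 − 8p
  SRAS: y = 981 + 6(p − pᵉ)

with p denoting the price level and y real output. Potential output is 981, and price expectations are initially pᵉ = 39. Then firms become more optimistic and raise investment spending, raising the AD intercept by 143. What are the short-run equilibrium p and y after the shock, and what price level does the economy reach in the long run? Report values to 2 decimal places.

AD shifts right: new AD is y = 1500 − 8p. With pᵉ = 39, SRAS is y = 747 + 6p.
Short run: 1500 − 8p = 747 + 6p gives 753 = 14p, so p = 53.79 and y = 1500 − 8p = 1069.71.
y = 1069.71 is above potential 981; expectations adjust and SRAS shifts left until y = 981.
Long run: on the new AD curve, 981 = 1500 − 8p gives p = 64.88.

Short run: p = 53.79, y = 1069.71. Long run: p = 64.88.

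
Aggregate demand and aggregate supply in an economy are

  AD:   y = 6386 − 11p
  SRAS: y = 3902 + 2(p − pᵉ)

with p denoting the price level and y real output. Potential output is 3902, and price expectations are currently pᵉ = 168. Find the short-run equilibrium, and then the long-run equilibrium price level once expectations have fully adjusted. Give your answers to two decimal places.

Short run: p = 216.92, y = 3999.85. Long run: p = 225.82.

Short run: with pᵉ = 168, SRAS is y = 3566 + 2p. Setting AD = SRAS gives 2820 = 13p, so p = 216.92 and y = 6386 − 11p = 3999.85.
Output 3999.85 is above potential 3902, so over time expected prices rise and SRAS shifts left until y returns to 3902.
Long run: y = 3902 on the AD curve gives 3902 = 6386 − 11p, so p = 225.82.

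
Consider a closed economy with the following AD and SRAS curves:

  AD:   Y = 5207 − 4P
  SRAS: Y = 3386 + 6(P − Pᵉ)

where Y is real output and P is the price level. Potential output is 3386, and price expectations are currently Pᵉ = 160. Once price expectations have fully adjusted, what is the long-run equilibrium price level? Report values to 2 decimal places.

Long-run P = 455.25

Short run: with Pᵉ = 160, SRAS is Y = 2426 + 6P. Setting AD = SRAS gives 2781 = 10P, so P = 278.10 and Y = 5207 − 4P = 4094.60.
Output 4094.60 is above potential 3386, so over time expected prices rise and SRAS shifts left until Y returns to 3386.
Long run: Y = 3386 on the AD curve gives 3386 = 5207 − 4P, so P = 455.25.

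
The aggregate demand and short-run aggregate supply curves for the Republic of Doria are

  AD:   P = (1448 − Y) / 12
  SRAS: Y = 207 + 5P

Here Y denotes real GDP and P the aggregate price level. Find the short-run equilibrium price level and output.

Rearrange AD to Y = 1448 − 12P.
Set AD = SRAS: 1448 − 12P = 207 + 5P, so 1241 = 17P and P = 73.
Then Y = 1448 − 12·73 = 572.

P = 73, Y = 572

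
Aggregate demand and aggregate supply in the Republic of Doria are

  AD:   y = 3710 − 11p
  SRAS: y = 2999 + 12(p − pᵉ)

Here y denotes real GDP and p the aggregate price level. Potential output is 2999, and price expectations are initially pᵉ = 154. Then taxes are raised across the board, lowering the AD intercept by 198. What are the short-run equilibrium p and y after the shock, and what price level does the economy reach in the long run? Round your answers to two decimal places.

Short run: p = 102.65, y = 2382.83. Long run: p = 46.64.

AD shifts left: new AD is y = 3512 − 11p. With pᵉ = 154, SRAS is y = 1151 + 12p.
Short run: 3512 − 11p = 1151 + 12p gives 2361 = 23p, so p = 102.65 and y = 3512 − 11p = 2382.83.
y = 2382.83 is below potential 2999; expectations adjust and SRAS shifts right until y = 2999.
Long run: on the new AD curve, 2999 = 3512 − 11p gives p = 46.64.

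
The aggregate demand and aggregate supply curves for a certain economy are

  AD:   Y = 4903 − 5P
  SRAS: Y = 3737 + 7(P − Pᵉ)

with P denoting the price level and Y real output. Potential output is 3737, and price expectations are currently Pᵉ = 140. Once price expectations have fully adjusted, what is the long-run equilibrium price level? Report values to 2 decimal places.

Long-run P = 233.20

Short run: with Pᵉ = 140, SRAS is Y = 2757 + 7P. Setting AD = SRAS gives 2146 = 12P, so P = 178.83 and Y = 4903 − 5P = 4008.83.
Output 4008.83 is above potential 3737, so over time expected prices rise and SRAS shifts left until Y returns to 3737.
Long run: Y = 3737 on the AD curve gives 3737 = 4903 − 5P, so P = 233.20.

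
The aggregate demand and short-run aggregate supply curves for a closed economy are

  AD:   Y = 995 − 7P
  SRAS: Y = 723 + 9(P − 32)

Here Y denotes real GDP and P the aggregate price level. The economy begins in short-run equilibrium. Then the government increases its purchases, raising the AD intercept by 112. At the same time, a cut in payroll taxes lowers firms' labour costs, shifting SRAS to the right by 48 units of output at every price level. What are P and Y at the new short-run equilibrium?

P = 39, Y = 834

After both shocks: AD is Y = 1107 − 7P and SRAS is Y = 483 + 9P.
Setting them equal: 624 = 16P, so P = 39.
Y = 1107 − 7·39 = 834.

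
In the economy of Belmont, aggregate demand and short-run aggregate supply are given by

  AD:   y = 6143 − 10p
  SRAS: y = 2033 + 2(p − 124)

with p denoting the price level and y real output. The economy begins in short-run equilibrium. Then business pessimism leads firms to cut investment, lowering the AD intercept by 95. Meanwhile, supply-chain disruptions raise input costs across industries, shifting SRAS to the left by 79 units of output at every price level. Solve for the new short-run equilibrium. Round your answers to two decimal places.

p = 361.83, y = 2429.67

After both shocks: AD is y = 6048 − 10p and SRAS is y = 1706 + 2p.
Setting them equal: 4342 = 12p, so p = 361.83.
Substituting into AD, y = 2429.67.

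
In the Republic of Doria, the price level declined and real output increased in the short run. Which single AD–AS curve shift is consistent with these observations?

SRAS shifted right

P fell and Y rose. An AD shift moves P and Y in the same direction; an SRAS shift moves them in opposite directions.
Here P and Y moved in opposite directions, so the SRAS curve shifted.
Since Y rose, SRAS shifted right.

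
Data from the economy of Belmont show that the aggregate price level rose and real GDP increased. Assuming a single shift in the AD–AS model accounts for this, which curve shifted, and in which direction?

P rose and Y rose. An AD shift moves P and Y in the same direction; an SRAS shift moves them in opposite directions.
Here P and Y moved in the same direction, so the AD curve shifted.
Since Y rose, AD shifted right.

AD shifted right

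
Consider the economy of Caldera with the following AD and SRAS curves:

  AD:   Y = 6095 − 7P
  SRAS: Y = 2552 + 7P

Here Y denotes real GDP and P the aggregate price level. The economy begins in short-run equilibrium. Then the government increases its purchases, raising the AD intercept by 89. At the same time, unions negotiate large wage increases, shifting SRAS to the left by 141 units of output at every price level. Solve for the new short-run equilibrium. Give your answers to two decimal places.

P = 269.50, Y = 4297.50

After both shocks: AD is Y = 6184 − 7P and SRAS is Y = 2411 + 7P.
Setting them equal: 3773 = 14P, so P = 269.50.
Substituting into AD, Y = 4297.50.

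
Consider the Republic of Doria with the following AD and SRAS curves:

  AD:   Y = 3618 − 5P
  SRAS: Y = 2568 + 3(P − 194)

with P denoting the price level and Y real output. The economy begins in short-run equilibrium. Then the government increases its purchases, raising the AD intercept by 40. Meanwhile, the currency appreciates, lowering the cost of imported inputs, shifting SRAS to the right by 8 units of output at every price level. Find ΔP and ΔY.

After both shocks: AD is Y = 3658 − 5P and SRAS is Y = 1994 + 3P.
Setting them equal: 1664 = 8P, so P = 208.
Y = 3658 − 5·208 = 2618.
Initially P = 204, Y = 2598, so ΔP = +4 and ΔY = +20.

ΔP = +4, ΔY = +20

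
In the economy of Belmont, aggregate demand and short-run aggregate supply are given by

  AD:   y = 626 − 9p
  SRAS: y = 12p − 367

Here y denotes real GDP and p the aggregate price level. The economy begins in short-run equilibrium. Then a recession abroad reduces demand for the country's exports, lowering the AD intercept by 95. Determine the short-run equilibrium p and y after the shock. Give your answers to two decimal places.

This is a negative demand shock: AD shifts left.
New AD: y = 531 − 9p.
Set AD = SRAS: 531 − 9p = 12p − 367, so 898 = 21p and p = 42.76.
Substituting into AD, y = 146.14.

p = 42.76, y = 146.14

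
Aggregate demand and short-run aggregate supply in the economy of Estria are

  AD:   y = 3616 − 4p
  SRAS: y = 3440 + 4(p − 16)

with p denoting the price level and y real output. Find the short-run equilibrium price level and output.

Write SRAS as y = 3440 + 4p − 64 = 3376 + 4p.
Set AD = SRAS: 3616 − 4p = 3376 + 4p, so 240 = 8p and p = 30.
Then y = 3616 − 4·30 = 3496.

p = 30, y = 3496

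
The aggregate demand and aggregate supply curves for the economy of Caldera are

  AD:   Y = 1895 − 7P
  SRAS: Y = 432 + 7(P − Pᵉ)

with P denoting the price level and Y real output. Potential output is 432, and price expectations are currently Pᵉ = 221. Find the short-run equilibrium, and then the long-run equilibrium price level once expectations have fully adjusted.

Short run: P = 215, Y = 390. Long run: P = 209.

Short run: with Pᵉ = 221, SRAS is Y = 7P − 1115. Setting AD = SRAS gives 3010 = 14P, so P = 215 and Y = 1895 − 7·215 = 390.
Output 390 is below potential 432, so over time expected prices fall and SRAS shifts right until Y returns to 432.
Long run: Y = 432 on the AD curve gives 432 = 1895 − 7P, so P = 209.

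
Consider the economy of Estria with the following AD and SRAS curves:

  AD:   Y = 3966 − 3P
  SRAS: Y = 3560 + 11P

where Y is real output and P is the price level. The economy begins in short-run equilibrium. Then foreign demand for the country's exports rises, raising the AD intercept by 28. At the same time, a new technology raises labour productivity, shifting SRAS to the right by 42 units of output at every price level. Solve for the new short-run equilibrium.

P = 28, Y = 3910

After both shocks: AD is Y = 3994 − 3P and SRAS is Y = 3602 + 11P.
Setting them equal: 392 = 14P, so P = 28.
Y = 3994 − 3·28 = 3910.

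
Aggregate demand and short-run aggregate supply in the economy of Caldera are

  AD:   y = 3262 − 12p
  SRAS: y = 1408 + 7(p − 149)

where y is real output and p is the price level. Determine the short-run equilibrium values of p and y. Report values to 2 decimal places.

Write SRAS as y = 1408 + 7p − 1043 = 365 + 7p.
Set AD = SRAS: 3262 − 12p = 365 + 7p, so 2897 = 19p and p = 152.47.
Substituting into AD, y = 3262 − 12p = 1432.32.

p = 152.47, y = 1432.32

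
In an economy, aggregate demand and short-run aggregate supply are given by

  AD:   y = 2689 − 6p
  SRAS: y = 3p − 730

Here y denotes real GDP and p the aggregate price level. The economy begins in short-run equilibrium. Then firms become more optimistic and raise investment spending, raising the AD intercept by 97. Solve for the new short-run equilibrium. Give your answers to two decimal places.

This is a positive demand shock: AD shifts right.
New AD: y = 2786 − 6p.
Set AD = SRAS: 2786 − 6p = 3p − 730, so 3516 = 9p and p = 390.67.
Substituting into AD, y = 442.00.

p = 390.67, y = 442.00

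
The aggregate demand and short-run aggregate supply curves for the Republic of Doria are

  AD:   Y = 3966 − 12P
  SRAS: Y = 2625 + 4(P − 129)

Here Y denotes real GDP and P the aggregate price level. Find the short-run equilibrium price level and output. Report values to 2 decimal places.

P = 116.06, Y = 2573.25

Write SRAS as Y = 2625 + 4P − 516 = 2109 + 4P.
Set AD = SRAS: 3966 − 12P = 2109 + 4P, so 1857 = 16P and P = 116.06.
Substituting into AD, Y = 3966 − 12P = 2573.25.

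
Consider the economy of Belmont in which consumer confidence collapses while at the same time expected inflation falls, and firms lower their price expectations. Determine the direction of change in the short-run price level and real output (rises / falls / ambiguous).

The first event is a negative demand shock: AD shifts left, which by itself pushes P down and Y down.
The second is a favourable supply shock: SRAS shifts right, which by itself pushes P down and Y up.
Both shocks push P down, so P falls. The two shocks push Y in opposite directions, so the effect on Y is ambiguous.

Price level: falls; output: ambiguous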